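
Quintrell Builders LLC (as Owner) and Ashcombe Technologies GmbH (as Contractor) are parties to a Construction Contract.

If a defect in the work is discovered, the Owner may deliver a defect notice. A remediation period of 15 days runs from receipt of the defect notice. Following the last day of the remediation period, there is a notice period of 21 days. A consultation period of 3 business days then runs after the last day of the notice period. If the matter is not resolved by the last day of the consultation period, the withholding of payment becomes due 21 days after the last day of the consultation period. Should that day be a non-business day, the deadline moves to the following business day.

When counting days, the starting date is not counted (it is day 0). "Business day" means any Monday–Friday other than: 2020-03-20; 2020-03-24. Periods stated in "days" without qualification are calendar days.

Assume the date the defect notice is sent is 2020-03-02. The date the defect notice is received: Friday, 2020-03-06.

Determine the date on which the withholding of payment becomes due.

2020-05-06

Adding 15 calendar days to 2020-03-06 gives 2020-03-21, which is the last day of the remediation period.
The last day of the notice period: 2020-03-21 + 21 days = 2020-04-11.
The last day of the consultation period: 3 business days after Saturday, 2020-04-11, skipping weekends — Apr 13, Apr 14, Apr 15 — lands on Wednesday, 2020-04-15.
The date on which the withholding of payment becomes due: 21 calendar days after 2020-04-15 is 2020-05-06. 2020-05-06 is a Wednesday and is not a listed holiday, so no roll-forward applies.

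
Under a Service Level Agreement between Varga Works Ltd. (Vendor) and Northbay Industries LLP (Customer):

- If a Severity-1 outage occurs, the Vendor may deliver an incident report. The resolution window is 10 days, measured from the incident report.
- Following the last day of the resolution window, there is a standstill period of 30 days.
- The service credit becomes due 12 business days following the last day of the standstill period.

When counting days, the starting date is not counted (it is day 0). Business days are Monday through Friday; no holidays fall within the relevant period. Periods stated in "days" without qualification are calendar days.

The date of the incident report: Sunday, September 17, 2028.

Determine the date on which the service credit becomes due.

November 14, 2028

The last day of the resolution window: 10 calendar days after September 17, 2028 is September 27, 2028.
Adding 30 calendar days to September 27, 2028 gives October 27, 2028, which is the last day of the standstill period.
The date on which the service credit becomes due: 12 business days after Friday, October 27, 2028, skipping weekends — Oct 30, Oct 31, Nov 1, Nov 2, …, Nov 10, Nov 13, Nov 14 — lands on Tuesday, November 14, 2028.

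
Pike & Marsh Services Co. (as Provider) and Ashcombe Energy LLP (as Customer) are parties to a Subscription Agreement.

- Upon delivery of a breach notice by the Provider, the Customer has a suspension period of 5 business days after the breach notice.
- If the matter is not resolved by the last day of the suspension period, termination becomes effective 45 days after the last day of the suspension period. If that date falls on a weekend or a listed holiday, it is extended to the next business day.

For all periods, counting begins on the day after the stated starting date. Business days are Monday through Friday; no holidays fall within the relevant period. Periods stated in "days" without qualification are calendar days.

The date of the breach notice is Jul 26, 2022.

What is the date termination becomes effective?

Sep 16, 2022

From Tuesday, Jul 26, 2022, 5 business days (Jul 27, Jul 28, Jul 29, Aug 1, Aug 2, skipping weekends) brings us to Tuesday, Aug 2, 2022, which is the last day of the suspension period.
Adding 45 calendar days to Aug 2, 2022 gives Sep 16, 2022, which is the date termination becomes effective. Sep 16, 2022 is a Friday, so no roll-forward applies.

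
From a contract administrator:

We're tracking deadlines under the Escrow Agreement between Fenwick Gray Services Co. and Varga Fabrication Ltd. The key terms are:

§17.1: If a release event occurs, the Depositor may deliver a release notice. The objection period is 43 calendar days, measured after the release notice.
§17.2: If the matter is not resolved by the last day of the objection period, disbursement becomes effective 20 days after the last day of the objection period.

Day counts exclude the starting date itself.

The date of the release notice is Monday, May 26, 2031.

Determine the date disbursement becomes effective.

Jul 28, 2031

The last day of the objection period: May 26, 2031 + 43 days = Jul 8, 2031.
Adding 20 calendar days to Jul 8, 2031 gives Jul 28, 2031, which is the date disbursement becomes effective.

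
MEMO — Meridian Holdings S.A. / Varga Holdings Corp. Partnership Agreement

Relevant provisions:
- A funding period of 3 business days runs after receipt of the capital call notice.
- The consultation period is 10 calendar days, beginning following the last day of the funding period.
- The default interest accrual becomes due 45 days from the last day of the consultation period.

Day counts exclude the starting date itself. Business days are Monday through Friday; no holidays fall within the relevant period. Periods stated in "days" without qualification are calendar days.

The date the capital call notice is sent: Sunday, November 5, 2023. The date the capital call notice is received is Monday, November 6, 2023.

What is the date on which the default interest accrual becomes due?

January 3, 2024

The last day of the funding period: 3 business days after Monday, November 6, 2023, skipping weekends — Nov 7, Nov 8, Nov 9 — lands on Thursday, November 9, 2023.
The last day of the consultation period: 10 calendar days after November 9, 2023 is November 19, 2023.
Adding 45 calendar days to November 19, 2023 gives January 3, 2024, which is the date on which the default interest accrual becomes due.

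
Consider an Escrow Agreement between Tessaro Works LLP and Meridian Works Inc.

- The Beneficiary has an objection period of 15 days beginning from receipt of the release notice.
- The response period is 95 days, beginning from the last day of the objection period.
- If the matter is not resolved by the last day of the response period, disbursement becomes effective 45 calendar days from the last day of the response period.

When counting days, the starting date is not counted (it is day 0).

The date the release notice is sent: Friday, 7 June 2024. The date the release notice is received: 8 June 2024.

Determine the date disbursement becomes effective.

The last day of the objection period: 8 June 2024 + 15 days = 23 June 2024.
The last day of the response period: 23 June 2024 + 95 days = 26 September 2024.
Adding 45 calendar days to 26 September 2024 gives 10 November 2024, which is the date disbursement becomes effective.

10 November 2024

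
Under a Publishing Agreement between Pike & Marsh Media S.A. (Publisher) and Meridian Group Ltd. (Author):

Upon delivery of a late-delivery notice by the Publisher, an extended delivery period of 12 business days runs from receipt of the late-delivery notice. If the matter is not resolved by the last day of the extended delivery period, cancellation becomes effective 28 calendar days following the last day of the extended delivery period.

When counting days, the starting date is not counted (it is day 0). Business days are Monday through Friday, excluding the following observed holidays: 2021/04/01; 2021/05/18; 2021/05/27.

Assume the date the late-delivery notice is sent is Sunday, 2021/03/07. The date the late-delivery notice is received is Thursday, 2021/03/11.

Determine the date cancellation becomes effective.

The last day of the extended delivery period: 12 business days after Thursday, 2021/03/11, skipping weekends — Mar 12, Mar 15, Mar 16, Mar 17, …, Mar 25, Mar 26, Mar 29 — lands on Monday, 2021/03/29.
The date cancellation becomes effective: 28 calendar days after 2021/03/29 is 2021/04/26.

2021/04/26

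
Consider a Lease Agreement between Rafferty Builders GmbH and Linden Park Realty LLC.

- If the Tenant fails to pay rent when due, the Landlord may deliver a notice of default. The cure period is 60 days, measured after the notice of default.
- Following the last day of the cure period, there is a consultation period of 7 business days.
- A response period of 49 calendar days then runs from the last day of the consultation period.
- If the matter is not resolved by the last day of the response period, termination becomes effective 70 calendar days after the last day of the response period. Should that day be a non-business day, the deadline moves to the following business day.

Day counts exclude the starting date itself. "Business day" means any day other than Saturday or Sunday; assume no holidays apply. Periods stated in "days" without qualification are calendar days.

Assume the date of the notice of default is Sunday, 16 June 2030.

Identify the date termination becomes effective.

The last day of the cure period: 60 calendar days after 16 June 2030 is 15 August 2030.
The last day of the consultation period: counting 7 business days from Thursday, 15 August 2030 (Aug 16, Aug 19, Aug 20, Aug 21, Aug 22, Aug 23, Aug 26, skipping weekends) reaches Monday, 26 August 2030.
The last day of the response period: 26 August 2030 + 49 days = 14 October 2030.
Adding 70 calendar days to 14 October 2030 gives 23 December 2030, which is the date termination becomes effective. 23 December 2030 is a Monday, so no roll-forward applies.

23 December 2030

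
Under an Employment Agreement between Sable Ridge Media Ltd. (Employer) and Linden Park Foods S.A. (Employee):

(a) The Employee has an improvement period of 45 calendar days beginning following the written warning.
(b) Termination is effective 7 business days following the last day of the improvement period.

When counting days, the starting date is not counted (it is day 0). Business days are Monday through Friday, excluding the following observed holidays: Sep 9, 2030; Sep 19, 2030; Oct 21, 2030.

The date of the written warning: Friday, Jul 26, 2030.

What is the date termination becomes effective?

The last day of the improvement period: Jul 26, 2030 + 45 days = Sep 9, 2030.
The date termination becomes effective: 7 business days after Monday, Sep 9, 2030, skipping weekends — Sep 10, Sep 11, Sep 12, Sep 13, Sep 16, Sep 17, Sep 18 — lands on Wednesday, Sep 18, 2030.

Sep 18, 2030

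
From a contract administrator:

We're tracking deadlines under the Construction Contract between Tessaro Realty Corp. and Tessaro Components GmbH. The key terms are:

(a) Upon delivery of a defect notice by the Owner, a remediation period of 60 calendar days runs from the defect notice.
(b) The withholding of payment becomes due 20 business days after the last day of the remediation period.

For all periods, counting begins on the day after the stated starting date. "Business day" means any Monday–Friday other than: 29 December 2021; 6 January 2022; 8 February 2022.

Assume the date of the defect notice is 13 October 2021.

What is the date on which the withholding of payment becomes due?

Adding 60 calendar days to 13 October 2021 gives 12 December 2021, which is the last day of the remediation period.
The date on which the withholding of payment becomes due: counting 20 business days from Sunday, 12 December 2021 (Dec 13, Dec 14, Dec 15, Dec 16, …, Jan 7, Jan 10, Jan 11, skipping weekends and the listed holidays on Dec 29, Jan 6) reaches Tuesday, 11 January 2022.

11 January 2022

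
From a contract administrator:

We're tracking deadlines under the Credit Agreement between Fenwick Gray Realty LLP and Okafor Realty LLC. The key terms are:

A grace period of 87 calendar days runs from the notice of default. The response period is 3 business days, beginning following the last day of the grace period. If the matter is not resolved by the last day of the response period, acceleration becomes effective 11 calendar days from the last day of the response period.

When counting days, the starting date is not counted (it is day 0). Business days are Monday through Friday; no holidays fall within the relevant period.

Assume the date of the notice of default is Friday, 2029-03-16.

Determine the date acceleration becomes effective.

2029-06-25

The last day of the grace period: 87 calendar days after 2029-03-16 is 2029-06-11.
From Monday, 2029-06-11, 3 business days (Jun 12, Jun 13, Jun 14, skipping weekends) brings us to Thursday, 2029-06-14, which is the last day of the response period.
Adding 11 calendar days to 2029-06-14 gives 2029-06-25, which is the date acceleration becomes effective.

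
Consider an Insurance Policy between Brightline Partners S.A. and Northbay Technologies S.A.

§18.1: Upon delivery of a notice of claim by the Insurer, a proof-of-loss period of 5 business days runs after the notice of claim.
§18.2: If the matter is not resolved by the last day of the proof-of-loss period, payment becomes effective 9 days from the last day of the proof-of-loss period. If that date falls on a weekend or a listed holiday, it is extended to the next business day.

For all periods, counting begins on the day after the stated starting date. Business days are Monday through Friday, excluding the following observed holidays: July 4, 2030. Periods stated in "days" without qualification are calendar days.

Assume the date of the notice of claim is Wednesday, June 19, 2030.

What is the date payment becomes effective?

From Wednesday, June 19, 2030, 5 business days (Jun 20, Jun 21, Jun 24, Jun 25, Jun 26, skipping weekends) brings us to Wednesday, June 26, 2030, which is the last day of the proof-of-loss period.
The date payment becomes effective: June 26, 2030 + 9 days = July 5, 2030. July 5, 2030 is a Friday and is not a listed holiday, so no roll-forward applies.

July 5, 2030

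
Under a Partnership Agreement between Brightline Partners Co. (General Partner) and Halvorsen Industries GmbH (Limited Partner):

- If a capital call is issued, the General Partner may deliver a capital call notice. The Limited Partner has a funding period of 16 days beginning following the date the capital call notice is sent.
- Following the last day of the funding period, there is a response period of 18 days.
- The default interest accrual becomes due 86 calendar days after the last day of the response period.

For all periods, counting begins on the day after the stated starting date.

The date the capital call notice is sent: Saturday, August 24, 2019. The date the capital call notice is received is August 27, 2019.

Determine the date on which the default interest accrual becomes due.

December 22, 2019

Adding 16 calendar days to August 24, 2019 gives September 9, 2019, which is the last day of the funding period.
The last day of the response period: 18 calendar days after September 9, 2019 is September 27, 2019.
The date on which the default interest accrual becomes due: September 27, 2019 + 86 days = December 22, 2019.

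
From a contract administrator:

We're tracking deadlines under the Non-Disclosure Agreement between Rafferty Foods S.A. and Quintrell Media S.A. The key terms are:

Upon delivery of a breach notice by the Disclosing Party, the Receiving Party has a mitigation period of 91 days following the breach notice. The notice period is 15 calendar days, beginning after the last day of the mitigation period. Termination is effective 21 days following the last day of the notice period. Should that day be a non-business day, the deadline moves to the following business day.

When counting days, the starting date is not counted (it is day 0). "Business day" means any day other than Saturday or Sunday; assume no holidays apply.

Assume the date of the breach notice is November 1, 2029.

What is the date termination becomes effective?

March 8, 2030

Adding 91 calendar days to November 1, 2029 gives January 31, 2030, which is the last day of the mitigation period.
The last day of the notice period: January 31, 2030 + 15 days = February 15, 2030.
Adding 21 calendar days to February 15, 2030 gives March 8, 2030, which is the date termination becomes effective. March 8, 2030 is a Friday, so no roll-forward applies.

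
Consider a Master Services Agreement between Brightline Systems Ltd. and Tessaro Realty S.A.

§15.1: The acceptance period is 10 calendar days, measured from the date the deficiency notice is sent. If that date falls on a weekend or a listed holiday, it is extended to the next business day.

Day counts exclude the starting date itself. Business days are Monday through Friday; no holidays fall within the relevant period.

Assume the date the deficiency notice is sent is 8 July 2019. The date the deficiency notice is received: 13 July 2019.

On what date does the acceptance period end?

Adding 10 calendar days to 8 July 2019 gives 18 July 2019, which is the last day of the acceptance period. 18 July 2019 is a Thursday, so no roll-forward applies.

18 July 2019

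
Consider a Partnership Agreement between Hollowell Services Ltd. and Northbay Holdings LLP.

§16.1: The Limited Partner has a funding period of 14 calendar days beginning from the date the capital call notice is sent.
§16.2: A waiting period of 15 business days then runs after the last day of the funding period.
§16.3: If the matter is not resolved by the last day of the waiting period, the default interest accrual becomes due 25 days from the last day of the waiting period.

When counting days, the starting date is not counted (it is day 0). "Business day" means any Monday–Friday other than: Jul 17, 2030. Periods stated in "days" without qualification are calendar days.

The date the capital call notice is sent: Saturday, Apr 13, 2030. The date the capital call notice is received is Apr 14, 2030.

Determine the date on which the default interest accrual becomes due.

Jun 11, 2030

Adding 14 calendar days to Apr 13, 2030 gives Apr 27, 2030, which is the last day of the funding period.
From Saturday, Apr 27, 2030, 15 business days (Apr 29, Apr 30, May 1, May 2, …, May 15, May 16, May 17, skipping weekends) brings us to Friday, May 17, 2030, which is the last day of the waiting period.
Adding 25 calendar days to May 17, 2030 gives Jun 11, 2030, which is the date on which the default interest accrual becomes due.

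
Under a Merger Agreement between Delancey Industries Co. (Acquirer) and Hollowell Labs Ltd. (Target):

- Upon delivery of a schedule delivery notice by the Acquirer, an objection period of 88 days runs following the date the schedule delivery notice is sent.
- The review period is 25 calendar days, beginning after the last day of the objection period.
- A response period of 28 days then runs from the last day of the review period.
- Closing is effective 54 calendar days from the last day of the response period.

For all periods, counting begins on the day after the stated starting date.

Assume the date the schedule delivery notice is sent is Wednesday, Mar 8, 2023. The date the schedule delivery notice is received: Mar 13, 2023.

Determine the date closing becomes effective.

Adding 88 calendar days to Mar 8, 2023 gives Jun 4, 2023, which is the last day of the objection period.
The last day of the review period: Jun 4, 2023 + 25 days = Jun 29, 2023.
The last day of the response period: 28 calendar days after Jun 29, 2023 is Jul 27, 2023.
The date closing becomes effective: Jul 27, 2023 + 54 days = Sep 19, 2023.

Sep 19, 2023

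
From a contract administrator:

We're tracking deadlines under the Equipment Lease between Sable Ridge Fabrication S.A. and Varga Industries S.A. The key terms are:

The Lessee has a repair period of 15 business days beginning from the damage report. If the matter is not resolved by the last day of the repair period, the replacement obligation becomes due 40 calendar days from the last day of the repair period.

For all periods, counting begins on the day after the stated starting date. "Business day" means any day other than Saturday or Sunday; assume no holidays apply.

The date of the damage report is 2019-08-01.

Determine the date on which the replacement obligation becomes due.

From Thursday, 2019-08-01, 15 business days (Aug 2, Aug 5, Aug 6, Aug 7, …, Aug 20, Aug 21, Aug 22, skipping weekends) brings us to Thursday, 2019-08-22, which is the last day of the repair period.
Adding 40 calendar days to 2019-08-22 gives 2019-10-01, which is the date on which the replacement obligation becomes due.

2019-10-01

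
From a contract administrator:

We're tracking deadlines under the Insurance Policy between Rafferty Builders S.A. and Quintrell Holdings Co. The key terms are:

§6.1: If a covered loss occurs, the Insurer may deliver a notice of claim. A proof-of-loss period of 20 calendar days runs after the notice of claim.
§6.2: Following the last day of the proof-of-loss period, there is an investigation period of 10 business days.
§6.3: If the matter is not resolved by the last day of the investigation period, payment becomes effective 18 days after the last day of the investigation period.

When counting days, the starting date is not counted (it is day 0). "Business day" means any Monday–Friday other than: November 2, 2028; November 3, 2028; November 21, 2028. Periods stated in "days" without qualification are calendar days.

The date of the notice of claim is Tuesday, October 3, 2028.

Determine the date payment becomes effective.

The last day of the proof-of-loss period: October 3, 2028 + 20 days = October 23, 2028.
From Monday, October 23, 2028, 10 business days (Oct 24, Oct 25, Oct 26, Oct 27, Oct 30, Oct 31, Nov 1, Nov 6, Nov 7, Nov 8, skipping weekends and the listed holidays on Nov 2, Nov 3) brings us to Wednesday, November 8, 2028, which is the last day of the investigation period.
Adding 18 calendar days to November 8, 2028 gives November 26, 2028, which is the date payment becomes effective.

November 26, 2028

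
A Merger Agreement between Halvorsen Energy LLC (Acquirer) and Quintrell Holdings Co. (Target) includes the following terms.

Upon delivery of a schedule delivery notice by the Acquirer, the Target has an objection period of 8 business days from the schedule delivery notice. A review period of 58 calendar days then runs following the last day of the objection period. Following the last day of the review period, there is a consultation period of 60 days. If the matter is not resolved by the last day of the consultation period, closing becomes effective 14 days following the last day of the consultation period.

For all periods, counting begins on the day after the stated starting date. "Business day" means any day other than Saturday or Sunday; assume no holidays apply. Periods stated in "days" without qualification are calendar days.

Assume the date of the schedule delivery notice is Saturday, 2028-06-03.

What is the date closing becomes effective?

From Saturday, 2028-06-03, 8 business days (Jun 5, Jun 6, Jun 7, Jun 8, Jun 9, Jun 12, Jun 13, Jun 14, skipping weekends) brings us to Wednesday, 2028-06-14, which is the last day of the objection period.
The last day of the review period: 2028-06-14 + 58 days = 2028-08-11.
The last day of the consultation period: 60 calendar days after 2028-08-11 is 2028-10-10.
The date closing becomes effective: 14 calendar days after 2028-10-10 is 2028-10-24.

2028-10-24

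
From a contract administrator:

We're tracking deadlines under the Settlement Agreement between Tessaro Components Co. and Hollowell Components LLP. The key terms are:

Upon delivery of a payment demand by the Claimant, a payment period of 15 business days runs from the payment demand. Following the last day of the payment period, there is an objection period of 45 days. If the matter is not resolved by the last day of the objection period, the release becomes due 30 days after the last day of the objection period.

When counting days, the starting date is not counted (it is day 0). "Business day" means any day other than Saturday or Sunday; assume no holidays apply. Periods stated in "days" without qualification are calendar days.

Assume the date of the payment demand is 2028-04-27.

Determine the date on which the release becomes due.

2028-08-01

The last day of the payment period: counting 15 business days from Thursday, 2028-04-27 (Apr 28, May 1, May 2, May 3, …, May 16, May 17, May 18, skipping weekends) reaches Thursday, 2028-05-18.
The last day of the objection period: 45 calendar days after 2028-05-18 is 2028-07-02.
The date on which the release becomes due: 30 calendar days after 2028-07-02 is 2028-08-01.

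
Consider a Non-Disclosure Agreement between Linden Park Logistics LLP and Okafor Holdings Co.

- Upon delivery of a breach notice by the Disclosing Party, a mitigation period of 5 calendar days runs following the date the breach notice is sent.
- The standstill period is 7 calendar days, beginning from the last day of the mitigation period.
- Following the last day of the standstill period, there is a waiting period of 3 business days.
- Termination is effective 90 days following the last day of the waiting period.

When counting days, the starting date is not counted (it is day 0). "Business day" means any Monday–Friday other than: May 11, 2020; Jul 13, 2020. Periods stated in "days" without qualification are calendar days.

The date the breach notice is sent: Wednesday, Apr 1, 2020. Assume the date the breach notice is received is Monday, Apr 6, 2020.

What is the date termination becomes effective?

Jul 15, 2020

Adding 5 calendar days to Apr 1, 2020 gives Apr 6, 2020, which is the last day of the mitigation period.
Adding 7 calendar days to Apr 6, 2020 gives Apr 13, 2020, which is the last day of the standstill period.
From Monday, Apr 13, 2020, 3 business days (Apr 14, Apr 15, Apr 16, skipping weekends) brings us to Thursday, Apr 16, 2020, which is the last day of the waiting period.
The date termination becomes effective: Apr 16, 2020 + 90 days = Jul 15, 2020.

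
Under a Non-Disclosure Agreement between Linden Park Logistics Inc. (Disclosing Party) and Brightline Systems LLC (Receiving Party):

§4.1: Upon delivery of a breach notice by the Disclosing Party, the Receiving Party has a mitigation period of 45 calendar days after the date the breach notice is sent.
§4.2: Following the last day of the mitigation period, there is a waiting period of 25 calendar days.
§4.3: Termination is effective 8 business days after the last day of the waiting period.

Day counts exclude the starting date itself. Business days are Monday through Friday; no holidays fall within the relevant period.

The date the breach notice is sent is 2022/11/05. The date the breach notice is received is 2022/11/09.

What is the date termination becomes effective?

2023/01/25

Adding 45 calendar days to 2022/11/05 gives 2022/12/20, which is the last day of the mitigation period.
The last day of the waiting period: 25 calendar days after 2022/12/20 is 2023/01/14.
The date termination becomes effective: 8 business days after Saturday, 2023/01/14, skipping weekends — Jan 16, Jan 17, Jan 18, Jan 19, Jan 20, Jan 23, Jan 24, Jan 25 — lands on Wednesday, 2023/01/25.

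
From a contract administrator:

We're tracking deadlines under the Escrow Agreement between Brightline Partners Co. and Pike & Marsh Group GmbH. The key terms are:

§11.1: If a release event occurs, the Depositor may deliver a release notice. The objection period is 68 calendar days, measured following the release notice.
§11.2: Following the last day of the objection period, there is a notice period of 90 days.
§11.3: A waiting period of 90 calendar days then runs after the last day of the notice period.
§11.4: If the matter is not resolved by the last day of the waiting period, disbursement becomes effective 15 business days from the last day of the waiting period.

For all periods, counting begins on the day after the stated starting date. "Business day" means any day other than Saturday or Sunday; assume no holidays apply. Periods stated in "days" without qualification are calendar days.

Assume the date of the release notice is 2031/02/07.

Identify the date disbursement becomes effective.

Adding 68 calendar days to 2031/02/07 gives 2031/04/16, which is the last day of the objection period.
The last day of the notice period: 90 calendar days after 2031/04/16 is 2031/07/15.
Adding 90 calendar days to 2031/07/15 gives 2031/10/13, which is the last day of the waiting period.
The date disbursement becomes effective: 15 business days after Monday, 2031/10/13, skipping weekends — Oct 14, Oct 15, Oct 16, Oct 17, …, Oct 30, Oct 31, Nov 3 — lands on Monday, 2031/11/03.

2031/11/03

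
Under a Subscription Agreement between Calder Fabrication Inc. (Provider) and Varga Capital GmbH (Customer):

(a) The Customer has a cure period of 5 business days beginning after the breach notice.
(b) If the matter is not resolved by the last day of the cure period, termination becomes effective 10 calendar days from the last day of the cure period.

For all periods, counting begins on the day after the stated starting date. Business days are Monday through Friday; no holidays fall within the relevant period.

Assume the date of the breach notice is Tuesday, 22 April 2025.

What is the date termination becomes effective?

From Tuesday, 22 April 2025, 5 business days (Apr 23, Apr 24, Apr 25, Apr 28, Apr 29, skipping weekends) brings us to Tuesday, 29 April 2025, which is the last day of the cure period.
Adding 10 calendar days to 29 April 2025 gives 9 May 2025, which is the date termination becomes effective.

9 May 2025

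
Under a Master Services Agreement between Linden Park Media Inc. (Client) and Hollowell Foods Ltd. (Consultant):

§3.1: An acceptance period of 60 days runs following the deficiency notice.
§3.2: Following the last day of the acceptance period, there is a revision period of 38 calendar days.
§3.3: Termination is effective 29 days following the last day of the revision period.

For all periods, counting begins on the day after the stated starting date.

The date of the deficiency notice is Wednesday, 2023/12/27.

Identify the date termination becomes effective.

2024/05/02

The last day of the acceptance period: 2023/12/27 + 60 days = 2024/02/25.
Adding 38 calendar days to 2024/02/25 gives 2024/04/03, which is the last day of the revision period.
Adding 29 calendar days to 2024/04/03 gives 2024/05/02, which is the date termination becomes effective.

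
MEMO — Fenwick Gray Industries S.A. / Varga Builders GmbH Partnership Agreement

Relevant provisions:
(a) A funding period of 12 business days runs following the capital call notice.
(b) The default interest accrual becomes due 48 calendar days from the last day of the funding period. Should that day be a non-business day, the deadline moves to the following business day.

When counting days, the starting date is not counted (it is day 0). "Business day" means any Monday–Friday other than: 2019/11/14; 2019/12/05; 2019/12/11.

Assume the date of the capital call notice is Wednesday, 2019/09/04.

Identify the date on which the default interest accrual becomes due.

From Wednesday, 2019/09/04, 12 business days (Sep 5, Sep 6, Sep 9, Sep 10, …, Sep 18, Sep 19, Sep 20, skipping weekends) brings us to Friday, 2019/09/20, which is the last day of the funding period.
Adding 48 calendar days to 2019/09/20 gives 2019/11/07, which is the date on which the default interest accrual becomes due. 2019/11/07 is a Thursday and is not a listed holiday, so no roll-forward applies.

2019/11/07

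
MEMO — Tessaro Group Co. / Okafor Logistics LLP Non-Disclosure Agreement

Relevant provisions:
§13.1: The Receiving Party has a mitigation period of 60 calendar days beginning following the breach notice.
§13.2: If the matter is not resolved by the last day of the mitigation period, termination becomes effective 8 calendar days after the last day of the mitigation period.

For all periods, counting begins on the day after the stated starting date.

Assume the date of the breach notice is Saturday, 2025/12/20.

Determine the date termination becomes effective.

Adding 60 calendar days to 2025/12/20 gives 2026/02/18, which is the last day of the mitigation period.
The date termination becomes effective: 8 calendar days after 2026/02/18 is 2026/02/26.

2026/02/26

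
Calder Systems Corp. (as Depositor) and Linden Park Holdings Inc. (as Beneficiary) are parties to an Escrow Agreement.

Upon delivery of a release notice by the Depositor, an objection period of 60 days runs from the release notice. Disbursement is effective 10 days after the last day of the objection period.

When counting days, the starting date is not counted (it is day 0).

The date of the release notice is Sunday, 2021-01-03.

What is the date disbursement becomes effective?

2021-03-14

The last day of the objection period: 2021-01-03 + 60 days = 2021-03-04.
The date disbursement becomes effective: 2021-03-04 + 10 days = 2021-03-14.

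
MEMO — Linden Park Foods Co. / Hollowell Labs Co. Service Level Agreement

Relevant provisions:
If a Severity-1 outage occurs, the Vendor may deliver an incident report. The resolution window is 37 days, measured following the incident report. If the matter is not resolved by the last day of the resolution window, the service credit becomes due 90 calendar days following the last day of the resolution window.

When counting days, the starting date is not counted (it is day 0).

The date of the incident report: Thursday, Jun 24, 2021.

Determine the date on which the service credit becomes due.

Adding 37 calendar days to Jun 24, 2021 gives Jul 31, 2021, which is the last day of the resolution window.
Adding 90 calendar days to Jul 31, 2021 gives Oct 29, 2021, which is the date on which the service credit becomes due.

Oct 29, 2021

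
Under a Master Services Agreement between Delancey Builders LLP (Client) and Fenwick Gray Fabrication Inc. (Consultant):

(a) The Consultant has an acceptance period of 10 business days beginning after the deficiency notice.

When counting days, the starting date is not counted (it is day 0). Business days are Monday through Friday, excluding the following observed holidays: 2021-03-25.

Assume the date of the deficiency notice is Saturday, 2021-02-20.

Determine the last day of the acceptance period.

From Saturday, 2021-02-20, 10 business days (Feb 22, Feb 23, Feb 24, Feb 25, Feb 26, Mar 1, Mar 2, Mar 3, Mar 4, Mar 5, skipping weekends) brings us to Friday, 2021-03-05, which is the last day of the acceptance period.

2021-03-05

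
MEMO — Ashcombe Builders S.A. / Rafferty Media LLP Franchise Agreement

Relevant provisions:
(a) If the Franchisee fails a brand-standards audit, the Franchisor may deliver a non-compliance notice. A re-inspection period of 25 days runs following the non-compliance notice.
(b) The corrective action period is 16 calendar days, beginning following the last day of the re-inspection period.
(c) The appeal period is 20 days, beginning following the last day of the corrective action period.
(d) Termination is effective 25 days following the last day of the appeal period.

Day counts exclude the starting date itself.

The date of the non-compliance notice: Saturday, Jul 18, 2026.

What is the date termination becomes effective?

The last day of the re-inspection period: Jul 18, 2026 + 25 days = Aug 12, 2026.
Adding 16 calendar days to Aug 12, 2026 gives Aug 28, 2026, which is the last day of the corrective action period.
The last day of the appeal period: Aug 28, 2026 + 20 days = Sep 17, 2026.
The date termination becomes effective: Sep 17, 2026 + 25 days = Oct 12, 2026.

Oct 12, 2026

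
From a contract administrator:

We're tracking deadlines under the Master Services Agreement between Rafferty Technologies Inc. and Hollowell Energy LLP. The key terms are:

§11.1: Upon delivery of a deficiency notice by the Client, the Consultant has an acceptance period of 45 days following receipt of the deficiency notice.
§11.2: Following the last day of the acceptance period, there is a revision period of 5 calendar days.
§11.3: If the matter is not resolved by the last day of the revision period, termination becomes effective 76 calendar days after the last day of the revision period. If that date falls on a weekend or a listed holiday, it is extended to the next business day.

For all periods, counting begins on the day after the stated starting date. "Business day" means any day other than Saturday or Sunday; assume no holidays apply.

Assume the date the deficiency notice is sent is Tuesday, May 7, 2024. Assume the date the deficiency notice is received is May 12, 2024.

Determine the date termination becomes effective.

The last day of the acceptance period: 45 calendar days after May 12, 2024 is June 26, 2024.
Adding 5 calendar days to June 26, 2024 gives July 1, 2024, which is the last day of the revision period.
The date termination becomes effective: 76 calendar days after July 1, 2024 is September 15, 2024. That falls on a Sunday, so it rolls to the next business day, Monday, September 16, 2024.

September 16, 2024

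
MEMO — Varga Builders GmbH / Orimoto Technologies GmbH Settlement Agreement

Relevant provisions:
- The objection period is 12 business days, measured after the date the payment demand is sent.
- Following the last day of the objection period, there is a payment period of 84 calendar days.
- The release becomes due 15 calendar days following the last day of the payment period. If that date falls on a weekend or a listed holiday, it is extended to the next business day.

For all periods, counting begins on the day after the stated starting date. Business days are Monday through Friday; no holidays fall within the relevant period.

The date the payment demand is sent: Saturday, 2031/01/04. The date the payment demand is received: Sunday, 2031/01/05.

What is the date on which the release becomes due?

From Saturday, 2031/01/04, 12 business days (Jan 6, Jan 7, Jan 8, Jan 9, …, Jan 17, Jan 20, Jan 21, skipping weekends) brings us to Tuesday, 2031/01/21, which is the last day of the objection period.
The last day of the payment period: 84 calendar days after 2031/01/21 is 2031/04/15.
The date on which the release becomes due: 2031/04/15 + 15 days = 2031/04/30. 2031/04/30 is a Wednesday, so no roll-forward applies.

2031/04/30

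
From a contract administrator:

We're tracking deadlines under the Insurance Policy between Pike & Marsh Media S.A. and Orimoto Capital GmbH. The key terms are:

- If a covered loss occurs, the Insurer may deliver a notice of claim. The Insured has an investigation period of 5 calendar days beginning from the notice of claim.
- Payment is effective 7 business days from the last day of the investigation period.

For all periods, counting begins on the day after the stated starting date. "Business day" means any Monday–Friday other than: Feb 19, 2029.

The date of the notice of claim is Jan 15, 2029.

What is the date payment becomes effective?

The last day of the investigation period: 5 calendar days after Jan 15, 2029 is Jan 20, 2029.
From Saturday, Jan 20, 2029, 7 business days (Jan 22, Jan 23, Jan 24, Jan 25, Jan 26, Jan 29, Jan 30, skipping weekends) brings us to Tuesday, Jan 30, 2029, which is the date payment becomes effective.

Jan 30, 2029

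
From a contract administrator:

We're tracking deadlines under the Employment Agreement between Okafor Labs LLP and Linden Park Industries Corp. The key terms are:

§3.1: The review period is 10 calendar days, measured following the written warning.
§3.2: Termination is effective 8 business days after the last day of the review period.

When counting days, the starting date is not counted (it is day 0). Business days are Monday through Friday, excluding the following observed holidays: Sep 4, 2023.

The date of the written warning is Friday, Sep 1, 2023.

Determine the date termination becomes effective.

Sep 21, 2023

Adding 10 calendar days to Sep 1, 2023 gives Sep 11, 2023, which is the last day of the review period.
The date termination becomes effective: counting 8 business days from Monday, Sep 11, 2023 (Sep 12, Sep 13, Sep 14, Sep 15, Sep 18, Sep 19, Sep 20, Sep 21, skipping weekends) reaches Thursday, Sep 21, 2023.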